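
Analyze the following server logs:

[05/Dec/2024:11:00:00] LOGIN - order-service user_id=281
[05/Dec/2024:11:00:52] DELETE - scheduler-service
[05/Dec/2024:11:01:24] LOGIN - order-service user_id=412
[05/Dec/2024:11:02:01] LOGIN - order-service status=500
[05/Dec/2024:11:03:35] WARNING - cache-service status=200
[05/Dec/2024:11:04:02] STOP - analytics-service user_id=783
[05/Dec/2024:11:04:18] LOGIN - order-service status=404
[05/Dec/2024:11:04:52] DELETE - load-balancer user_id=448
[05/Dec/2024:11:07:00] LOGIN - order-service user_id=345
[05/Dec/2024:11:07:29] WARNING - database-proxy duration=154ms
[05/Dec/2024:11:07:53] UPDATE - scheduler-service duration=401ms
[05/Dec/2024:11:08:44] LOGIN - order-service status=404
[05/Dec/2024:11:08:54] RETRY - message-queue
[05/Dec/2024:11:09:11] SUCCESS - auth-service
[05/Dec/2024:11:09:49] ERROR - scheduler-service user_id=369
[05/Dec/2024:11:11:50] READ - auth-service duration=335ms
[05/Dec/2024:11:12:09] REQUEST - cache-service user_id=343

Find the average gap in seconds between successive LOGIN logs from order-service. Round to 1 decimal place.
104.8

To calculate average interval:

1. Find all LOGIN events for order-service in order
2. Calculate time gaps between consecutive events
3. Compute mean of gaps: 524 / 5 = 104.8 seconds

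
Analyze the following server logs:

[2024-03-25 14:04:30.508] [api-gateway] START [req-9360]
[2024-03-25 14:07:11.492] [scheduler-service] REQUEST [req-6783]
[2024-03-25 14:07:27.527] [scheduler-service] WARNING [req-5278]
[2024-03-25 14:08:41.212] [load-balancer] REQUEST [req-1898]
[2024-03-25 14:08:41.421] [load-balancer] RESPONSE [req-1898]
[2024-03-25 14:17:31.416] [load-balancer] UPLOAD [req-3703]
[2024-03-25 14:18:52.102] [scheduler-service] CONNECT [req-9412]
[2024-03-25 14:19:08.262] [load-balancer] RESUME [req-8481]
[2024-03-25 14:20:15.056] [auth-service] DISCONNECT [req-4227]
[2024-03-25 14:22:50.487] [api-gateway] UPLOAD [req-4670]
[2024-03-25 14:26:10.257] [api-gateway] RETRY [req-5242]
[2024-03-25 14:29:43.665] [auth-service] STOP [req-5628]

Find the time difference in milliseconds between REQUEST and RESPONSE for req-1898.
209

To calculate latency:

1. Find REQUEST with id req-1898: 2024-03-25 14:08:41.212
2. Find RESPONSE with id req-1898: 2024-03-25 14:08:41.421
3. Latency: 2024-03-25 14:08:41.421 - 2024-03-25 14:08:41.212 = 209ms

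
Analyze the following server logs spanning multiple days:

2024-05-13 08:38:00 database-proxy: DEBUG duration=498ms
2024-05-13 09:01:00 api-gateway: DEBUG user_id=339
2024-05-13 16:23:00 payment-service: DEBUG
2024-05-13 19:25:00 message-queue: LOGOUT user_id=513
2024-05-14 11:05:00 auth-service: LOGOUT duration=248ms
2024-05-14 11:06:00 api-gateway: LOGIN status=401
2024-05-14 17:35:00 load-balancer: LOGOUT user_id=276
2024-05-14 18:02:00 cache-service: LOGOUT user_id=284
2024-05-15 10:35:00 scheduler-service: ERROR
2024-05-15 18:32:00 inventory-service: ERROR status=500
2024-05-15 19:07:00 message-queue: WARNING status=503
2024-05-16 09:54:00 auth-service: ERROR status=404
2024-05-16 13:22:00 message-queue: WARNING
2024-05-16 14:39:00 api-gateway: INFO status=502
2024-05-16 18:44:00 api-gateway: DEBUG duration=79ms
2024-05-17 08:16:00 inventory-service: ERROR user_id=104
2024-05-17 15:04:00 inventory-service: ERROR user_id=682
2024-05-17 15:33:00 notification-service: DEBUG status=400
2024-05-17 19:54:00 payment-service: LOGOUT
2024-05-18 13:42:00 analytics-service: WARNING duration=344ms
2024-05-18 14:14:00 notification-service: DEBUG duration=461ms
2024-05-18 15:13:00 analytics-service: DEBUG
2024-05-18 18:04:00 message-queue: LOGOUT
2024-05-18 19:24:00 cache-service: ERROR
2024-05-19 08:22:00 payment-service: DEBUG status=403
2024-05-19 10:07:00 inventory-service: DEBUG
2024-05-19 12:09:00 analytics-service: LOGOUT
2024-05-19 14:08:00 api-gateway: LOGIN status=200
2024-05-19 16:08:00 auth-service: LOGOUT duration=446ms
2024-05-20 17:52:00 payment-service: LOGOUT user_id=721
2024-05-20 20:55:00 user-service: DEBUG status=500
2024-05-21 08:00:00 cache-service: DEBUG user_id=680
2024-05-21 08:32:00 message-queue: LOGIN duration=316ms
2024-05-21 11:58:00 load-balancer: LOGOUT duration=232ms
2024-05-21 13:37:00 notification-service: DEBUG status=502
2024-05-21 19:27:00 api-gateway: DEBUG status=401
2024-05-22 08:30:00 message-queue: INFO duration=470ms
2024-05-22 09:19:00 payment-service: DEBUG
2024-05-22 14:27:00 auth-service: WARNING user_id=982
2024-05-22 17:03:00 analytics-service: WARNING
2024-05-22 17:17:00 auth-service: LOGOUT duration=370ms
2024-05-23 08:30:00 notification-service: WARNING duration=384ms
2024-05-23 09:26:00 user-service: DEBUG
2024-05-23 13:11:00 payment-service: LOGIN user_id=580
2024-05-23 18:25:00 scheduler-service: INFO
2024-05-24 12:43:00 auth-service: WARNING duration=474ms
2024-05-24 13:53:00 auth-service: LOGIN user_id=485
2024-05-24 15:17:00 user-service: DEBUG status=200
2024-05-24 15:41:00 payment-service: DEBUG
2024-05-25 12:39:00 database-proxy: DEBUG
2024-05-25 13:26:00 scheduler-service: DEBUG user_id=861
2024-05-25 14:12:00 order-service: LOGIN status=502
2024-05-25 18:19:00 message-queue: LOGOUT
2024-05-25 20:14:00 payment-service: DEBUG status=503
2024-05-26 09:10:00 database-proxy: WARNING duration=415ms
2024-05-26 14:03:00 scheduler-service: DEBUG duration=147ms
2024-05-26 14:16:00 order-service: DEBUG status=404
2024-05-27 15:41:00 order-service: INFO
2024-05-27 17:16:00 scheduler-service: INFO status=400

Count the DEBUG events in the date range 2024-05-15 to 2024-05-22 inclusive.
11

To filter by date range:

1. Date range: 2024-05-15 through 2024-05-22, both dates inclusive
2. Filter for DEBUG events whose date falls in this range
3. Count matching events: 11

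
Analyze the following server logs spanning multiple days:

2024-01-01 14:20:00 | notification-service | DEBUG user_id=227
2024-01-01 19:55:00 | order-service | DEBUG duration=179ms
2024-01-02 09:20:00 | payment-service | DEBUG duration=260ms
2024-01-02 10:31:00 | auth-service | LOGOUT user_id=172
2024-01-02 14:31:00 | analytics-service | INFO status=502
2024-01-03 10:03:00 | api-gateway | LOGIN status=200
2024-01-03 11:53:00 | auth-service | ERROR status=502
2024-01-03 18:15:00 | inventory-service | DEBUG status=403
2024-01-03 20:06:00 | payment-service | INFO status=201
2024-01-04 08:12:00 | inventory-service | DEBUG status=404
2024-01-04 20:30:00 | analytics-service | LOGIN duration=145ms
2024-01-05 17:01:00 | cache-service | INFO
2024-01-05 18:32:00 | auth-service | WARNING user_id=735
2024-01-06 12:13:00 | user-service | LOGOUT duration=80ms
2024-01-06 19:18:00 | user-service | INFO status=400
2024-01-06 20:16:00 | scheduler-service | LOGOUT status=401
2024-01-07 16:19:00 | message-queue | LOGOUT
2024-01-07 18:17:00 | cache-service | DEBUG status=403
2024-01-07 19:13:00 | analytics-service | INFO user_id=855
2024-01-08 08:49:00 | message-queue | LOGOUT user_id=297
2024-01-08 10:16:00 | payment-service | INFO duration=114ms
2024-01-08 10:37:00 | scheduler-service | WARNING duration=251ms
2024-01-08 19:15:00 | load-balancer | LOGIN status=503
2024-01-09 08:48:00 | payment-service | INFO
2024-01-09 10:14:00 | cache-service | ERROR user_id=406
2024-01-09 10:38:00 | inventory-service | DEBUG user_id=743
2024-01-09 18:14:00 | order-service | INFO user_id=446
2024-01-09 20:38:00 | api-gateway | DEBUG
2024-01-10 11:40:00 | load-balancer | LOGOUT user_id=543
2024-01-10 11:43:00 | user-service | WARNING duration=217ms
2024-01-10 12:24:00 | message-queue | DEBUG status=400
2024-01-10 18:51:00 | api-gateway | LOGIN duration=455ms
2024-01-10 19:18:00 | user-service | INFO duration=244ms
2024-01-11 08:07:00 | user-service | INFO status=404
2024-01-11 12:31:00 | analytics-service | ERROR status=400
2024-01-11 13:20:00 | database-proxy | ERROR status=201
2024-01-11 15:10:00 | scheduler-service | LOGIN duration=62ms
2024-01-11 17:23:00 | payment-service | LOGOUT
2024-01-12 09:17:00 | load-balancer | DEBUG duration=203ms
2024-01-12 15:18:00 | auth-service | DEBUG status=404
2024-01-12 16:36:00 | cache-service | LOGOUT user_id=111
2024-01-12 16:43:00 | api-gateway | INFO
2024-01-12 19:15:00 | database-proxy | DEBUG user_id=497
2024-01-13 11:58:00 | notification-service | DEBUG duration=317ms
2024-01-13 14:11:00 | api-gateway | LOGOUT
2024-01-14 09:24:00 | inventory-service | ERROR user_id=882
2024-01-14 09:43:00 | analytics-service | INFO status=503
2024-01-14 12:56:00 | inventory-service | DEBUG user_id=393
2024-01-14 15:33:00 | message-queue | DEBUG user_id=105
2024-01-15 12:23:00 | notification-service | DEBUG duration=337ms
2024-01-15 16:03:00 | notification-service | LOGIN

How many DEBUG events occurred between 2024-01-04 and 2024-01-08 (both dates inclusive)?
2

To filter by date range:

1. Date range: 2024-01-04 through 2024-01-08, both dates inclusive
2. Filter for DEBUG events whose date falls in this range
3. Count matching events: 2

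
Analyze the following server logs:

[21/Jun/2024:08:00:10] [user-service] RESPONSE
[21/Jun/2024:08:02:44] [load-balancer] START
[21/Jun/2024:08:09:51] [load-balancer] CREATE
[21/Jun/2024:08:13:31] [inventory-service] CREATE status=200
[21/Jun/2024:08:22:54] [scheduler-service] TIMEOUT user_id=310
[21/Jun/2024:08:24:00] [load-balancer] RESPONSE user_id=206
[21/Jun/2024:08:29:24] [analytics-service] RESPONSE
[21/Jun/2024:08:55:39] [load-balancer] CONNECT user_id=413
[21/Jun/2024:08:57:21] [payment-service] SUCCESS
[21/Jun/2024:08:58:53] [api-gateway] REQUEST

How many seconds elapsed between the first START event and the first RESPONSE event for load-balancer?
1276

To find the time between events:

1. Locate the first START event for load-balancer: 21/Jun/2024:08:02:44
2. Locate the first RESPONSE event for load-balancer: 21/Jun/2024:08:24:00
3. Calculate the difference: 21/Jun/2024:08:24:00 - 21/Jun/2024:08:02:44 = 1276 seconds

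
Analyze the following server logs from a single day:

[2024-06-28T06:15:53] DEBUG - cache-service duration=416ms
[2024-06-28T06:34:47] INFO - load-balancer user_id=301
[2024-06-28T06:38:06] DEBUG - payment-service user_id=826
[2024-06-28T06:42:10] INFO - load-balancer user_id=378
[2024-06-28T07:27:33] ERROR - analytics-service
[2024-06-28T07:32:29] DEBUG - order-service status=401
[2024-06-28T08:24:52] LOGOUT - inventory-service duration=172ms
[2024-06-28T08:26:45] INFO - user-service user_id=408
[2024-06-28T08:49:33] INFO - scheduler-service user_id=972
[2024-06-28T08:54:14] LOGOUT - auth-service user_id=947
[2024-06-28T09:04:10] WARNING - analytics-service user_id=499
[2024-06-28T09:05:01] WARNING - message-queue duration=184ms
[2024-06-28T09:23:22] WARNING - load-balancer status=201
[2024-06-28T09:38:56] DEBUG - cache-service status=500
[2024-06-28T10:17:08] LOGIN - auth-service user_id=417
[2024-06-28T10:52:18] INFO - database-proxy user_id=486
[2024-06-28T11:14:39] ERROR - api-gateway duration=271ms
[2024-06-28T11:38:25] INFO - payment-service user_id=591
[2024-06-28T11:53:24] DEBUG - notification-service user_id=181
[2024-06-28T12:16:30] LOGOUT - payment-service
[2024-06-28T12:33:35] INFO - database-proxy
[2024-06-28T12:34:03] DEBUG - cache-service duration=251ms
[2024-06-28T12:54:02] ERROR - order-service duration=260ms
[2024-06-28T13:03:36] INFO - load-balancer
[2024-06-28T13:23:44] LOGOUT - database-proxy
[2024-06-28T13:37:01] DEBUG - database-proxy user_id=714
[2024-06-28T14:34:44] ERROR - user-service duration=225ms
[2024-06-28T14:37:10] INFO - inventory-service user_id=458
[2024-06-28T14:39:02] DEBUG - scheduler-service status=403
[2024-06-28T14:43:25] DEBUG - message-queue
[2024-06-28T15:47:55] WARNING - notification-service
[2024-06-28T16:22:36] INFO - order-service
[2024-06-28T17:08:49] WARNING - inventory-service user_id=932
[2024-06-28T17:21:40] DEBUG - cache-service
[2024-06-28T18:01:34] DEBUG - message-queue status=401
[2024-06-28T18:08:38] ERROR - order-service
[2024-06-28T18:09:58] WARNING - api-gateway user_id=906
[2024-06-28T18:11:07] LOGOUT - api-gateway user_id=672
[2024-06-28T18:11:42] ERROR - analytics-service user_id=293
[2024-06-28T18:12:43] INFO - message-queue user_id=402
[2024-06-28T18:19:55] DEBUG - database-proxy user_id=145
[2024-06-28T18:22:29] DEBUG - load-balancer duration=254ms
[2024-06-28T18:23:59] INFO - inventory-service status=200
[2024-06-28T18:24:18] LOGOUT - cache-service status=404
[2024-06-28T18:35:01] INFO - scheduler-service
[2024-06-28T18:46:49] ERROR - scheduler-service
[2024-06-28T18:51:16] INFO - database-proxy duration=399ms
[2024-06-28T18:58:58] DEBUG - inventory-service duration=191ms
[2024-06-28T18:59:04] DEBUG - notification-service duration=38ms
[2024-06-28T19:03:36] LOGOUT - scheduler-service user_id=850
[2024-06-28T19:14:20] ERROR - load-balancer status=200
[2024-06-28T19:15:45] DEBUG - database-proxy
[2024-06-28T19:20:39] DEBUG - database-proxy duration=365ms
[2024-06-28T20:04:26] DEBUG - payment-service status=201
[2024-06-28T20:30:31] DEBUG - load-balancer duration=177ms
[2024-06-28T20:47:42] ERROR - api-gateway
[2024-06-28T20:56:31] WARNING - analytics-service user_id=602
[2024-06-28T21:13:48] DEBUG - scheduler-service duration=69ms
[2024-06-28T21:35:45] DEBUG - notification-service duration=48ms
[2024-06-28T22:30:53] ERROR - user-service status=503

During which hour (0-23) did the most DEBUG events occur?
18

To find the peak hour:

1. Group all DEBUG events by hour
2. Count events in each hour
3. Find hour with maximum count
4. Peak hour: 18 (with 5 events)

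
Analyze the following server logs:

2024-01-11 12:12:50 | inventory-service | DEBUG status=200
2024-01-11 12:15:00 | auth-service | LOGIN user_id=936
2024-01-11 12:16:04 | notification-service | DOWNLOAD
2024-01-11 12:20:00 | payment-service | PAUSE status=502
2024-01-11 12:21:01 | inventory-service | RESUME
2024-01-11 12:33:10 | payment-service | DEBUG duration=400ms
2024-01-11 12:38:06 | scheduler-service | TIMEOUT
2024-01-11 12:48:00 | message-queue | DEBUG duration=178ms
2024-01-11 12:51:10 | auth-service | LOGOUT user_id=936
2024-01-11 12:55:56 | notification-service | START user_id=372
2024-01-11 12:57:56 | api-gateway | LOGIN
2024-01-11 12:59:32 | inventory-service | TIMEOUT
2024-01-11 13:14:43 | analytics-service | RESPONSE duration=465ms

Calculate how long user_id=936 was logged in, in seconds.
2170

To calculate session duration:

1. Find LOGIN event for user_id=936: 2024-01-11 12:15:00
2. Find LOGOUT event for user_id=936: 2024-01-11 12:51:10
3. Session duration: 2024-01-11 12:51:10 - 2024-01-11 12:15:00 = 2170 seconds (36 minutes)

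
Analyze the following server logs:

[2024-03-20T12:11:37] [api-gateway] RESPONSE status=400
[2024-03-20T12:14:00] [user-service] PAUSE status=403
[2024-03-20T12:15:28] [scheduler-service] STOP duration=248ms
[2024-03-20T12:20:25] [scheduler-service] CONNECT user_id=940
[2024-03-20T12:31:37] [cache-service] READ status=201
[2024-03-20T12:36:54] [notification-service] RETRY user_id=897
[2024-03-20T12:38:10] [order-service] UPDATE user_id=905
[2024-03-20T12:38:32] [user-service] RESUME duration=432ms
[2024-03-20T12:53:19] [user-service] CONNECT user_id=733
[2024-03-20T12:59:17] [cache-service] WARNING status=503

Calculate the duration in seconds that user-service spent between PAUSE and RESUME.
1472

To calculate state duration:

1. Find PAUSE event for user-service: 2024-03-20T12:14:00
2. Find RESUME event for user-service: 2024-03-20T12:38:32
3. Calculate duration: 2024-03-20T12:38:32 - 2024-03-20T12:14:00 = 1472 seconds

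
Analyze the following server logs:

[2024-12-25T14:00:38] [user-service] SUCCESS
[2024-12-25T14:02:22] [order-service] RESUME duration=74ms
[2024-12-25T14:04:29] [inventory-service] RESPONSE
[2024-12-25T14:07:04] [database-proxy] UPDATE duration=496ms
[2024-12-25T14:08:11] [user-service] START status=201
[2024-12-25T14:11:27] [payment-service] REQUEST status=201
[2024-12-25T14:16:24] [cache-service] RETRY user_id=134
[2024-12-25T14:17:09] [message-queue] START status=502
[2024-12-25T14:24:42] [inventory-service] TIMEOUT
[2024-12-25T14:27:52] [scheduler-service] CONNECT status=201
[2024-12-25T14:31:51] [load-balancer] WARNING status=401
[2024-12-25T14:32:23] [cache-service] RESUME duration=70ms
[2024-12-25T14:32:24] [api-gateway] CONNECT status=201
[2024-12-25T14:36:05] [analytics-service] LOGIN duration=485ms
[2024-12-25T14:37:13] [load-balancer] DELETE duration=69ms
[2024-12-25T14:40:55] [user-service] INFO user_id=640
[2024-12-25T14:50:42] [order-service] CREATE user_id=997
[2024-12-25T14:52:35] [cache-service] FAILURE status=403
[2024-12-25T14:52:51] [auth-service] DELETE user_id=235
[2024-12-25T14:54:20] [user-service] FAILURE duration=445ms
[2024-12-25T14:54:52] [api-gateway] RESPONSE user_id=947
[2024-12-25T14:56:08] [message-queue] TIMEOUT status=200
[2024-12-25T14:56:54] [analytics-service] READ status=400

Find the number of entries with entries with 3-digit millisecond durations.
3

To find matching entries:

1. Pattern to match: entries with 3-digit millisecond durations
2. Scan each log entry for the pattern
3. Count matches: 3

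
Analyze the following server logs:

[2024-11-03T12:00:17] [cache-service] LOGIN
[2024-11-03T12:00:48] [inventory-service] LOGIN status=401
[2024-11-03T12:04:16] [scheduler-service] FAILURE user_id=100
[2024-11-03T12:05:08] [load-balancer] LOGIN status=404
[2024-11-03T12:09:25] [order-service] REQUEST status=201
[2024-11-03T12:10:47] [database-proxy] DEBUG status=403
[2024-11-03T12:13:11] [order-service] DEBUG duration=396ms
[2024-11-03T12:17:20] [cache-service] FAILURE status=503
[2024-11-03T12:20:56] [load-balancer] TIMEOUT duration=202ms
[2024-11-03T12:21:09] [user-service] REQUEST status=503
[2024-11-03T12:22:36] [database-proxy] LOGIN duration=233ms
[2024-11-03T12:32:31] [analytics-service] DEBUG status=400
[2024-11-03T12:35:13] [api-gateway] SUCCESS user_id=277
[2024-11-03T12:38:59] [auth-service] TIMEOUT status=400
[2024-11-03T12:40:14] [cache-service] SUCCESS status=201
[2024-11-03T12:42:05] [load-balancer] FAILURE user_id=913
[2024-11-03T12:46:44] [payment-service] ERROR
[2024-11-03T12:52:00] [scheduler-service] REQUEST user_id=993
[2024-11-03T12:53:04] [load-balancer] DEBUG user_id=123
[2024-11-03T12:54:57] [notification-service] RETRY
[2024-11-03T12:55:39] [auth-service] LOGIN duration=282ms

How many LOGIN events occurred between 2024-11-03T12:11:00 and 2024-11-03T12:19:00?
0

To count events in the time window:

1. Window boundaries: 2024-11-03T12:11:00 to 2024-11-03T12:19:00
2. Filter for LOGIN events within this window
3. Count matching events: 0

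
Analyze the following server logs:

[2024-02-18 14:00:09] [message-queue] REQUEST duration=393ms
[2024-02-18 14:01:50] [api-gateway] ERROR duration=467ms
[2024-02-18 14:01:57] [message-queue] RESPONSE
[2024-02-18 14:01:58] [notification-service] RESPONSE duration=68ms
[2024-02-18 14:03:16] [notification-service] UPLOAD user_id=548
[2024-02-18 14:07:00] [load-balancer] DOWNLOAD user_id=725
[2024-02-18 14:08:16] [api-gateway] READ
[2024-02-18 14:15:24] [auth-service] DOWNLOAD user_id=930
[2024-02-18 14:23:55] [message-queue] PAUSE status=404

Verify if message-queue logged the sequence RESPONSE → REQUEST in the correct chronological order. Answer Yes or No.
No

To verify sequence order:

1. Find all events in sequence RESPONSE → REQUEST for message-queue
2. Extract their timestamps
3. Check if timestamps are in ascending order
4. Result: No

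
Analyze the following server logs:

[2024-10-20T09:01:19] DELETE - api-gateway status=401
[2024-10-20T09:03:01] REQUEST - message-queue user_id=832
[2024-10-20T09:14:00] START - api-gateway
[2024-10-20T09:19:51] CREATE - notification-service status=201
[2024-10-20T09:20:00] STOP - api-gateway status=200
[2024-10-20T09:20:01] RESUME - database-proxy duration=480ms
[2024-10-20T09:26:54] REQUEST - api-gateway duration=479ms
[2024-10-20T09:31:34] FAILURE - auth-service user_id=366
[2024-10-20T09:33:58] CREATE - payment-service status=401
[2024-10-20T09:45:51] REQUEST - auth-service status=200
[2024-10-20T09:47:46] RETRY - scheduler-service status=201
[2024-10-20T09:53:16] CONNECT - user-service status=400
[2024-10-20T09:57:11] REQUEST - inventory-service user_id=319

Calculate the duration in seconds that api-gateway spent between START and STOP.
360

To calculate state duration:

1. Find START event for api-gateway: 2024-10-20T09:14:00
2. Find STOP event for api-gateway: 2024-10-20T09:20:00
3. Calculate duration: 2024-10-20T09:20:00 - 2024-10-20T09:14:00 = 360 seconds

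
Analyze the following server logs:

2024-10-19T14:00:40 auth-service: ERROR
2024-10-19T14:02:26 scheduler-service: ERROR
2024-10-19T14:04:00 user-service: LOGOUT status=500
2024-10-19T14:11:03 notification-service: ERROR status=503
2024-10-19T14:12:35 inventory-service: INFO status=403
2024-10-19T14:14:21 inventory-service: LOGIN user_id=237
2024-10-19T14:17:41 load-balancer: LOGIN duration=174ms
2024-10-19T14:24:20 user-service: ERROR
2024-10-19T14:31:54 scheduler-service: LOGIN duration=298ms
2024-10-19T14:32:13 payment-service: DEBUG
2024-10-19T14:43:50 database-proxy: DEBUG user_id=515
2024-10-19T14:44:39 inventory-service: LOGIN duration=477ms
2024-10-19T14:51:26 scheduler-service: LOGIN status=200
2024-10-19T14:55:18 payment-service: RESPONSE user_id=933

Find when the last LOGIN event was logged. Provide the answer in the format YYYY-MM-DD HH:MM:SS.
2024-10-19 14:51:26

To find the last event:

1. Filter for all LOGIN events
2. Sort by timestamp
3. Select the last one
4. Timestamp: 2024-10-19 14:51:26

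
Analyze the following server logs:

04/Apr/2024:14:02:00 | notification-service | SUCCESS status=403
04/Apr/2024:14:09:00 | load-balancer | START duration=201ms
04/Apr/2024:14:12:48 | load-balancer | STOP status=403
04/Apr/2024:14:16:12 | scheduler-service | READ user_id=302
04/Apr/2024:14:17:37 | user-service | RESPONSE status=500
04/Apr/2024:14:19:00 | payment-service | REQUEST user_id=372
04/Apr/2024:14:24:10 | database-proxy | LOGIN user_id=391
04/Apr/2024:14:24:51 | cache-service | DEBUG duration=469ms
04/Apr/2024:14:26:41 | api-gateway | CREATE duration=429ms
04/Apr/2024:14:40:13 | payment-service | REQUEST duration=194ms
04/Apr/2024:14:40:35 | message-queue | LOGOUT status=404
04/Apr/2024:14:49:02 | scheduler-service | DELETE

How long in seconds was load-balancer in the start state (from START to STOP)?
228

To calculate state duration:

1. Find START event for load-balancer: 04/Apr/2024:14:09:00
2. Find STOP event for load-balancer: 04/Apr/2024:14:12:48
3. Calculate duration: 04/Apr/2024:14:12:48 - 04/Apr/2024:14:09:00 = 228 seconds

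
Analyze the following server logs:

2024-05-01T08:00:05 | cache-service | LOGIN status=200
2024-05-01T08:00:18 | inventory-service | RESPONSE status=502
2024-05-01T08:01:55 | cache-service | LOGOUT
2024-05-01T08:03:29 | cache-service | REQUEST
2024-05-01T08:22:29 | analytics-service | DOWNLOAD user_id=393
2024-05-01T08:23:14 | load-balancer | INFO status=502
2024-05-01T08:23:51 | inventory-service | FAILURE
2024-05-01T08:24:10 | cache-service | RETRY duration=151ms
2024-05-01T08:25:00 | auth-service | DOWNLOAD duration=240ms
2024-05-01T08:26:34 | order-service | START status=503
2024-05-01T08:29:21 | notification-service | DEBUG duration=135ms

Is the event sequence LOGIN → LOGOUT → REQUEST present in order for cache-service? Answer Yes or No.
Yes

To verify sequence order:

1. Find all events in sequence LOGIN → LOGOUT → REQUEST for cache-service
2. Extract their timestamps
3. Check if timestamps are in ascending order
4. Result: Yes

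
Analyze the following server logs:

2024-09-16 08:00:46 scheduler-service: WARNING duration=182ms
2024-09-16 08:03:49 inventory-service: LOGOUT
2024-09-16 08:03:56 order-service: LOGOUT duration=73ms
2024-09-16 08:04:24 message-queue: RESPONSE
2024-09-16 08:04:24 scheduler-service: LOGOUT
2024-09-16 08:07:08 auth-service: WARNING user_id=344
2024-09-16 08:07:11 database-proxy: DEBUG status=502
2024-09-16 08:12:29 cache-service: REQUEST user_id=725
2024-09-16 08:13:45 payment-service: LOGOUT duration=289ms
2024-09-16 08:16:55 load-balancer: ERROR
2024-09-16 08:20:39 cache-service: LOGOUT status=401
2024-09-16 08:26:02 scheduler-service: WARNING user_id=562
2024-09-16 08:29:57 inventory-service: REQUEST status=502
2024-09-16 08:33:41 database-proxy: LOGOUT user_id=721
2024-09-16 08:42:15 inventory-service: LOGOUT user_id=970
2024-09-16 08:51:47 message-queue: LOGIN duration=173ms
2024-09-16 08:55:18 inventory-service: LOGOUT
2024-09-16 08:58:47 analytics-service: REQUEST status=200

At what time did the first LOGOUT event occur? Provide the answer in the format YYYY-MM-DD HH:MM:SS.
2024-09-16 08:03:49

To find the first event:

1. Filter for all LOGOUT events
2. Sort by timestamp
3. Select the first one
4. Timestamp: 2024-09-16 08:03:49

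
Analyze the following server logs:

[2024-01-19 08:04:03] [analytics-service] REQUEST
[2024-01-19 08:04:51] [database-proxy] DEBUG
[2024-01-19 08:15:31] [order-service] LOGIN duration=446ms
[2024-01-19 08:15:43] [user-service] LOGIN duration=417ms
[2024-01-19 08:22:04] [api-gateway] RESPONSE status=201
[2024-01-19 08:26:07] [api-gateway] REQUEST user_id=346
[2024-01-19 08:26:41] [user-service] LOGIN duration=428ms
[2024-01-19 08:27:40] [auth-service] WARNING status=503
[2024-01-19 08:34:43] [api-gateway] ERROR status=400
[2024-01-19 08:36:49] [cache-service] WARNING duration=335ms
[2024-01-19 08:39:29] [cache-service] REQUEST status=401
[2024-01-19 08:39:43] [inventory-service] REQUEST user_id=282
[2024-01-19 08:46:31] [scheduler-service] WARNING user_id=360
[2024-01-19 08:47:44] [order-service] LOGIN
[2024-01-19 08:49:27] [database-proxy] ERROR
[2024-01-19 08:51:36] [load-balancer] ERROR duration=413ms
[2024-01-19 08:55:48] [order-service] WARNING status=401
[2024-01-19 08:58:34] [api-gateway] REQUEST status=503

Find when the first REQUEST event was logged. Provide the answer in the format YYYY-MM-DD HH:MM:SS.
2024-01-19 08:04:03

To find the first event:

1. Filter for all REQUEST events
2. Sort by timestamp
3. Select the first one
4. Timestamp: 2024-01-19 08:04:03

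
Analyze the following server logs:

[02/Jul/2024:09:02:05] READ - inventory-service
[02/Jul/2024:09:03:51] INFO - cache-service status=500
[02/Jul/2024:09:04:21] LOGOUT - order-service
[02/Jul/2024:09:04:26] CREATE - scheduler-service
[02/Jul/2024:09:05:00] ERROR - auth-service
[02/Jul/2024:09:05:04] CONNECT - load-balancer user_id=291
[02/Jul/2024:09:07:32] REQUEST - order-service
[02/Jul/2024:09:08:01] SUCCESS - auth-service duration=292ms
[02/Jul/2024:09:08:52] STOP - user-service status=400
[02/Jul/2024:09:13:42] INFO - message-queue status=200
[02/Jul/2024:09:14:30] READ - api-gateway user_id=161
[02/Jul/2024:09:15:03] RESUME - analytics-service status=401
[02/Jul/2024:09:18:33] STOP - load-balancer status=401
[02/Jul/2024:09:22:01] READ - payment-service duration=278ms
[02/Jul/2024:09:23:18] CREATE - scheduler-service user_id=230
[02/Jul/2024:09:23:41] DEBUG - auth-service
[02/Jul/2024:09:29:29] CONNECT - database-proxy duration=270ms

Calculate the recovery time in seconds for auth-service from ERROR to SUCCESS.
181

To calculate recovery time:

1. Find ERROR event for auth-service: 02/Jul/2024:09:05:00
2. Find next SUCCESS event for auth-service: 02/Jul/2024:09:08:01
3. Recovery time: 02/Jul/2024:09:08:01 - 02/Jul/2024:09:05:00 = 181 seconds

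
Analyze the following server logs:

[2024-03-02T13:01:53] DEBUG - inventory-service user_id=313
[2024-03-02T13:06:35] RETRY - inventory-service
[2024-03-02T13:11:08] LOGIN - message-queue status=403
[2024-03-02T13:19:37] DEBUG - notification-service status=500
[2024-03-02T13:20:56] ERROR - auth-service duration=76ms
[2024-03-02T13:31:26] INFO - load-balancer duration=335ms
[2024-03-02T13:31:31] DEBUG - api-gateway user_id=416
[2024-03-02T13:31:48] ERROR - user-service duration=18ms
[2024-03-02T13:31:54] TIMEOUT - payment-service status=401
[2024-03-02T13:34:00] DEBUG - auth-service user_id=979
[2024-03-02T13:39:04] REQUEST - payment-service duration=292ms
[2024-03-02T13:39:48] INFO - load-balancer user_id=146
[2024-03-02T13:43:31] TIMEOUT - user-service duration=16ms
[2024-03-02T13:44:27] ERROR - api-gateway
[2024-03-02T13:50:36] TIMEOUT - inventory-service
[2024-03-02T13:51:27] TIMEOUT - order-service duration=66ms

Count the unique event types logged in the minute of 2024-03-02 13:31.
4

To count unique event types:

1. Filter events in the minute starting at 2024-03-02 13:31
2. Extract event types from matching entries
3. Count unique types: 4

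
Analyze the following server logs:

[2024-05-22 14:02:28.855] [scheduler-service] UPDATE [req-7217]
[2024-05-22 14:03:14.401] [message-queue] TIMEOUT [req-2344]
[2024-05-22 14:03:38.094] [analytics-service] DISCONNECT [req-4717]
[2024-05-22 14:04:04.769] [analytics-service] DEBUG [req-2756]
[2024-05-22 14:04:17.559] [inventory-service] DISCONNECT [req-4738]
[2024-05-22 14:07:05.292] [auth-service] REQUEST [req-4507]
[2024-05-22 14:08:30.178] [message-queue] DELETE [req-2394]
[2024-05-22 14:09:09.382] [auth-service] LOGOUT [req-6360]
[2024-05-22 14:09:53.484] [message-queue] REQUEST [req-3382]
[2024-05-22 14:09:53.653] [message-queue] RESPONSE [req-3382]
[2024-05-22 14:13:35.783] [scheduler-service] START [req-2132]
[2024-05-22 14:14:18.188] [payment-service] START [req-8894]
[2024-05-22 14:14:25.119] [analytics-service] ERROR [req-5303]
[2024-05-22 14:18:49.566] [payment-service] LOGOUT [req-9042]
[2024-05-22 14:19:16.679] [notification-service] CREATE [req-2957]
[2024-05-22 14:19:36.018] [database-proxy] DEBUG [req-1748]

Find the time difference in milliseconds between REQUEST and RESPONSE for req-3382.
169

To calculate latency:

1. Find REQUEST with id req-3382: 2024-05-22 14:09:53.484
2. Find RESPONSE with id req-3382: 2024-05-22 14:09:53.653
3. Latency: 2024-05-22 14:09:53.653 - 2024-05-22 14:09:53.484 = 169ms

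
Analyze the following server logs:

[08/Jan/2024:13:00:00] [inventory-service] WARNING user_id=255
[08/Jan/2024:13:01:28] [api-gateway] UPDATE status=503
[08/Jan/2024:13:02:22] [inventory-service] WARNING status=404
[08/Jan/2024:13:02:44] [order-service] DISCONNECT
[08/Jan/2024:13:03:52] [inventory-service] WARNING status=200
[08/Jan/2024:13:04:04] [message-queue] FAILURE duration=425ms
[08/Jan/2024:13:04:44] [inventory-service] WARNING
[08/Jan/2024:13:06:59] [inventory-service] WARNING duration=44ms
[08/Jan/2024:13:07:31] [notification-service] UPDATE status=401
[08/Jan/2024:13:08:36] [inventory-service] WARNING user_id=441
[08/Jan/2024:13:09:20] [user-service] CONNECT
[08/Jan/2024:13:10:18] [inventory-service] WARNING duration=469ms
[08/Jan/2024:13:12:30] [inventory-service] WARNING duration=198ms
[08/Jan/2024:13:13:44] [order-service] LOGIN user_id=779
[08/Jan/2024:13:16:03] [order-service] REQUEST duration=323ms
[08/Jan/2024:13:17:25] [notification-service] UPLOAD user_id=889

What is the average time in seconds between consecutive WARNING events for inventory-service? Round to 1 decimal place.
107.1

To calculate average interval:

1. Find all WARNING events for inventory-service in order
2. Calculate time gaps between consecutive events
3. Compute mean of gaps: 750 / 7 = 107.1 seconds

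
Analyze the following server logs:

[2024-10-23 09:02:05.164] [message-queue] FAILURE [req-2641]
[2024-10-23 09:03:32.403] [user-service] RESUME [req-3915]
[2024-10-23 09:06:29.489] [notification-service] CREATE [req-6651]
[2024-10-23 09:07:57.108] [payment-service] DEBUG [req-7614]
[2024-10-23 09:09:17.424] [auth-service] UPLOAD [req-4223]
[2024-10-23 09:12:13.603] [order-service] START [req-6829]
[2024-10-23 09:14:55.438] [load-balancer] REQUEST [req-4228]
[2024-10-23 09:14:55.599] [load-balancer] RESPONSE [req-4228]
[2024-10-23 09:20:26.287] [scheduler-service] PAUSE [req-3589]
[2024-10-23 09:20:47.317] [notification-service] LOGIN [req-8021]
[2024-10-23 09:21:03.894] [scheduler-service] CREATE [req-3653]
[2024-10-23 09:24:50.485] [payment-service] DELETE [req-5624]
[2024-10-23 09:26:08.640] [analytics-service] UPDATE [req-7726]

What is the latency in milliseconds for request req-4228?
161

To calculate latency:

1. Find REQUEST with id req-4228: 2024-10-23 09:14:55.438
2. Find RESPONSE with id req-4228: 2024-10-23 09:14:55.599
3. Latency: 2024-10-23 09:14:55.599 - 2024-10-23 09:14:55.438 = 161ms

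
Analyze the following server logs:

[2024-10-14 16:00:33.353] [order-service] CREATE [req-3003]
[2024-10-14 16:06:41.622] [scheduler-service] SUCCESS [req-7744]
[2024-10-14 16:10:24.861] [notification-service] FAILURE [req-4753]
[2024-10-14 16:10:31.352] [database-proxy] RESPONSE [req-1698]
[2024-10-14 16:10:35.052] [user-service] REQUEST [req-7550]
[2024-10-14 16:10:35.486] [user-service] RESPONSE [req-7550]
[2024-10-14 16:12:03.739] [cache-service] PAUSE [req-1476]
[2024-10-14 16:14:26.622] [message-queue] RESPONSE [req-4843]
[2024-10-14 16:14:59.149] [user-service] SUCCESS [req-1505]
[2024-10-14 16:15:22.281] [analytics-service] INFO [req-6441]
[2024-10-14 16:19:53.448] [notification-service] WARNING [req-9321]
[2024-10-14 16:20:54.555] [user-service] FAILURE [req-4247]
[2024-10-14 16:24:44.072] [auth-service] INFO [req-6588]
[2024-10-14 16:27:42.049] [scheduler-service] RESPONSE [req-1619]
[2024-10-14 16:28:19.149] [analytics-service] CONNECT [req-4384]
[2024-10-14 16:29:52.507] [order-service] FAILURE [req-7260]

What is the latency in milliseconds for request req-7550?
434

To calculate latency:

1. Find REQUEST with id req-7550: 2024-10-14 16:10:35.052
2. Find RESPONSE with id req-7550: 2024-10-14 16:10:35.486
3. Latency: 2024-10-14 16:10:35.486 - 2024-10-14 16:10:35.052 = 434ms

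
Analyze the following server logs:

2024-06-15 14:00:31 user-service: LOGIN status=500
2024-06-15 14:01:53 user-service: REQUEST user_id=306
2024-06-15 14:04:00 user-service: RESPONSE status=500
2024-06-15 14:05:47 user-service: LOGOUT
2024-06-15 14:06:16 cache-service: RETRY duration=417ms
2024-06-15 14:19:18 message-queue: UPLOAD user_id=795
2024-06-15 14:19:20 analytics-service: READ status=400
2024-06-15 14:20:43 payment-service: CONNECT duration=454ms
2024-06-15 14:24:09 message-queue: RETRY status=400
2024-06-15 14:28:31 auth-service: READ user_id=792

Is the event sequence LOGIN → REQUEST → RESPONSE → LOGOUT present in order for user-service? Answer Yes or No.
Yes

To verify sequence order:

1. Find all events in sequence LOGIN → REQUEST → RESPONSE → LOGOUT for user-service
2. Extract their timestamps
3. Check if timestamps are in ascending order
4. Result: Yes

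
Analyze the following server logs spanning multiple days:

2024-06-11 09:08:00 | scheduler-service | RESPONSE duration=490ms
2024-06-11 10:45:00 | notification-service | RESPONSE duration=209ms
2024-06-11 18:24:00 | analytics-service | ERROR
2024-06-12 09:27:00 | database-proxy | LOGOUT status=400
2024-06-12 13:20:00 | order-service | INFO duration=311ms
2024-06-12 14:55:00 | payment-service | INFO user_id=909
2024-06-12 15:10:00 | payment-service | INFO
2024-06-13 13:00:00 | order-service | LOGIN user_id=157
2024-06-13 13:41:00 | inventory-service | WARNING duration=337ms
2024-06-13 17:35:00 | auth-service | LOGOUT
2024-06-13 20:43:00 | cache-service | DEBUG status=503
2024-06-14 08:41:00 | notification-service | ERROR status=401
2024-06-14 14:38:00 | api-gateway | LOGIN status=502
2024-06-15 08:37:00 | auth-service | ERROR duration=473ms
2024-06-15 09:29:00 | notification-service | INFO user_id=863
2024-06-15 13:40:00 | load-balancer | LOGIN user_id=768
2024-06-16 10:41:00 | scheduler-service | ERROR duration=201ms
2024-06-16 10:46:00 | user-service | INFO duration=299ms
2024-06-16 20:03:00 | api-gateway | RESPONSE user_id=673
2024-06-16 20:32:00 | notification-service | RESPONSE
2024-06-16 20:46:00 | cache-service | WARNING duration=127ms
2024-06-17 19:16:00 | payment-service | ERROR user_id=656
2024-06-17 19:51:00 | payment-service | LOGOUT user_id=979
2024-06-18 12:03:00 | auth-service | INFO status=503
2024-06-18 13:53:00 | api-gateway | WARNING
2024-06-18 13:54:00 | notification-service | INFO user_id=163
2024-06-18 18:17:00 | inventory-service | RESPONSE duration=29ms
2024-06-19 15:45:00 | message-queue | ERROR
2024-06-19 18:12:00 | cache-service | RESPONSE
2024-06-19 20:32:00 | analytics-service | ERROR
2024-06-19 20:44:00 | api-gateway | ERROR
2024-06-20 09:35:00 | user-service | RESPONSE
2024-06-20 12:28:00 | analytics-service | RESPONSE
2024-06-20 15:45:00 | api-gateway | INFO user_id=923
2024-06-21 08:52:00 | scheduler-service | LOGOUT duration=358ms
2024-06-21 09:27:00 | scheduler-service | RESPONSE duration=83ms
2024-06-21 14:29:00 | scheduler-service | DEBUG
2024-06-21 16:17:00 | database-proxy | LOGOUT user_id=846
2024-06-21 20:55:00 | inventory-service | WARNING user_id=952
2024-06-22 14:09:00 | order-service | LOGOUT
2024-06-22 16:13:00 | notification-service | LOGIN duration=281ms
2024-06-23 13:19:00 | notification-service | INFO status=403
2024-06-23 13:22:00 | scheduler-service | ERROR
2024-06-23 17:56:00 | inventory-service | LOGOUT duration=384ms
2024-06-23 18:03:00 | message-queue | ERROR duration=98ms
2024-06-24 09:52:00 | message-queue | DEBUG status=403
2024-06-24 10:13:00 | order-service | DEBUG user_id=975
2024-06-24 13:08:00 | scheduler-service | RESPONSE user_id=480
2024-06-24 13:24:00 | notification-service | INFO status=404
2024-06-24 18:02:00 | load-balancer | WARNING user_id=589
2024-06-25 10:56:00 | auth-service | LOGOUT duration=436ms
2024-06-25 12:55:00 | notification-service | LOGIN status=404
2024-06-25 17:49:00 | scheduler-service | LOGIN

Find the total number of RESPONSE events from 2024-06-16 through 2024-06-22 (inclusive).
7

To filter by date range:

1. Date range: 2024-06-16 through 2024-06-22, both dates inclusive
2. Filter for RESPONSE events whose date falls in this range
3. Count matching events: 7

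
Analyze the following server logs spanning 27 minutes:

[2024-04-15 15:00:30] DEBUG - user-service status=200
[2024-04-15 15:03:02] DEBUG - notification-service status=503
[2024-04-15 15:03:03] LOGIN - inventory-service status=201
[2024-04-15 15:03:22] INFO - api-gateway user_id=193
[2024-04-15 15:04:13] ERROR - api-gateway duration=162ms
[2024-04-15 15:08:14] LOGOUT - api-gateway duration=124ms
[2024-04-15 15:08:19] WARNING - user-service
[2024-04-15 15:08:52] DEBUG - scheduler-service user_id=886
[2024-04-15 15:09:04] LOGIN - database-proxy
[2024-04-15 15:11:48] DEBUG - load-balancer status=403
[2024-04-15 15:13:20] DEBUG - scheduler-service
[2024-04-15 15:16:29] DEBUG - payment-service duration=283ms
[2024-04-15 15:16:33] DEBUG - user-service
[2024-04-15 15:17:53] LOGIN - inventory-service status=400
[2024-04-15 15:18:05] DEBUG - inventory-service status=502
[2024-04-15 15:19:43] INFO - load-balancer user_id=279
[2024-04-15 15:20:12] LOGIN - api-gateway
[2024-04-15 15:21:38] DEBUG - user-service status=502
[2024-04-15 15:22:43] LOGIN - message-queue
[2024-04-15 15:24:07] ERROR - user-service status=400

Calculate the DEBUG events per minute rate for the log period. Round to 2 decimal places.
0.33

To calculate the rate:

1. Count total DEBUG events: 9
2. Total time period: 27 minutes
3. Rate = 9 / 27 = 0.33 events per minute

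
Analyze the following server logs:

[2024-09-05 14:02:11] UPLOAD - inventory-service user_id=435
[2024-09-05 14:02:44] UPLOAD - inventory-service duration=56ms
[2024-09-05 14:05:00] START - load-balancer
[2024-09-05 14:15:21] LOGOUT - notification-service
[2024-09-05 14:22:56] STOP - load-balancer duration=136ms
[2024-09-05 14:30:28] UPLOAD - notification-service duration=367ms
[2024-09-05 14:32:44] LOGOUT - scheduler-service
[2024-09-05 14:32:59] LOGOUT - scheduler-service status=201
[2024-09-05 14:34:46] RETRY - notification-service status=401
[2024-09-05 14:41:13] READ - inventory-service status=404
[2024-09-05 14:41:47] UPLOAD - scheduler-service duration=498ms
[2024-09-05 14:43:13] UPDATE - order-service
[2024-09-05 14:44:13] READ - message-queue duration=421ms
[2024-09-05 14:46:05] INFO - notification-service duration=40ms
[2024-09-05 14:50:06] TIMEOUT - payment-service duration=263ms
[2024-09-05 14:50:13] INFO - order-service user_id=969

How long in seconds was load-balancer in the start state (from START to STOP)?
1076

To calculate state duration:

1. Find START event for load-balancer: 2024-09-05 14:05:00
2. Find STOP event for load-balancer: 2024-09-05 14:22:56
3. Calculate duration: 2024-09-05 14:22:56 - 2024-09-05 14:05:00 = 1076 seconds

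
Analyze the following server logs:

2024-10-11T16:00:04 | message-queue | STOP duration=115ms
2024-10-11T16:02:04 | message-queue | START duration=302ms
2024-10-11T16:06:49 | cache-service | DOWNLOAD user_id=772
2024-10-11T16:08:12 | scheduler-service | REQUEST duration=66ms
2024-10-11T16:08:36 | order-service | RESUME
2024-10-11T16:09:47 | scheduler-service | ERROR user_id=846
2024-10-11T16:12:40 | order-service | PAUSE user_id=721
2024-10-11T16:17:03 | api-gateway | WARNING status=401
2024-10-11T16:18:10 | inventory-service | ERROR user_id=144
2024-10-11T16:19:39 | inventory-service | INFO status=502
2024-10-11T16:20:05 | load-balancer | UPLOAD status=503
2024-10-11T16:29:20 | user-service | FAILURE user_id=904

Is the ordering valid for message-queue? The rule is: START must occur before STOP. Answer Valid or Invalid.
Invalid

To validate ordering:

1. Required order: START → STOP
2. Rule: START must occur before STOP
3. Check actual order of events for message-queue
4. Result: Invalid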